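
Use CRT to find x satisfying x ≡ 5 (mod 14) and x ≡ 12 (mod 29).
215

Using Chinese Remainder Theorem:
M = 14 × 29 = 406
M1 = 29, M2 = 14
y1 = 29^(-1) mod 14 = 1
y2 = 14^(-1) mod 29 = 27
x = (5×29×1 + 12×14×27) mod 406 = 215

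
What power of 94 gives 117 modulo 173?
24

Baby-step giant-step with step n = ⌈√173⌉ = 14.
Baby steps 94^j mod 173 (j:value) for j=0..13: 0:1, 1:94, 2:13, 3:11, 4:169, 5:143, 6:121, 7:129, 8:16, 9:120, 10:35, 11:3, 12:109, 13:39.
Giant-step multiplier: 94^(-14) ≡ 94^(172-14) = 94^158 ≡ 21 (mod 173).
Giant steps γ_i = 117·21^i mod 173: γ_0=117, γ_1=35 (in table at j=10).
x = i·n + j = 1·14 + 10 = 24.
Check: 94^24 ≡ 117 (mod 173).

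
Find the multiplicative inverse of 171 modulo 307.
79

gcd(171, 307) = 1, so the inverse exists.
Extended Euclidean algorithm on (307, 171):
307 = 1 × 171 + 136  ⟹  136 = (1)·307 + (-1)·171
171 = 1 × 136 + 35  ⟹  35 = (-1)·307 + (2)·171
136 = 3 × 35 + 31  ⟹  31 = (4)·307 + (-7)·171
35 = 1 × 31 + 4  ⟹  4 = (-5)·307 + (9)·171
31 = 7 × 4 + 3  ⟹  3 = (39)·307 + (-70)·171
4 = 1 × 3 + 1  ⟹  1 = (-44)·307 + (79)·171
So (79)·171 ≡ 1 (mod 307), i.e. 171^(-1) ≡ 79 (mod 307).
Check: 171 × 79 = 13509 ≡ 1 (mod 307)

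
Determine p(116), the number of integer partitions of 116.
1188908248

p(n) counts ways to write n as a sum of positive integers (order ignored).
Euler's pentagonal recurrence: p(k) = p(k-1) + p(k-2) - p(k-5) - p(k-7) + p(k-12) + p(k-15) - ... (offsets j(3j∓1)/2, signs ++--, p(0)=1, p(<0)=0).
DP table for k = 0..115: p(0)=1, p(1)=1, p(2)=2, p(3)=3, p(4)=5, p(5)=7, p(6)=11, p(7)=15, p(8)=22, p(9)=30, p(10)=42, p(11)=56, p(12)=77, p(13)=101, p(14)=135, p(15)=176, p(16)=231, p(17)=297, p(18)=385, p(19)=490, p(20)=627, p(21)=792, p(22)=1002, p(23)=1255, p(24)=1575, p(25)=1958, p(26)=2436, p(27)=3010, p(28)=3718, p(29)=4565, p(30)=5604, p(31)=6842, p(32)=8349, p(33)=10143, p(34)=12310, p(35)=14883, p(36)=17977, p(37)=21637, p(38)=26015, p(39)=31185, p(40)=37338, p(41)=44583, p(42)=53174, p(43)=63261, p(44)=75175, p(45)=89134, p(46)=105558, p(47)=124754, p(48)=147273, p(49)=173525, p(50)=204226, p(51)=239943, p(52)=281589, p(53)=329931, p(54)=386155, p(55)=451276, p(56)=526823, p(57)=614154, p(58)=715220, p(59)=831820, p(60)=966467, p(61)=1121505, p(62)=1300156, p(63)=1505499, p(64)=1741630, p(65)=2012558, p(66)=2323520, p(67)=2679689, p(68)=3087735, p(69)=3554345, p(70)=4087968, p(71)=4697205, p(72)=5392783, p(73)=6185689, p(74)=7089500, p(75)=8118264, p(76)=9289091, p(77)=10619863, p(78)=12132164, p(79)=13848650, p(80)=15796476, p(81)=18004327, p(82)=20506255, p(83)=23338469, p(84)=26543660, p(85)=30167357, p(86)=34262962, p(87)=38887673, p(88)=44108109, p(89)=49995925, p(90)=56634173, p(91)=64112359, p(92)=72533807, p(93)=82010177, p(94)=92669720, p(95)=104651419, p(96)=118114304, p(97)=133230930, p(98)=150198136, p(99)=169229875, p(100)=190569292, p(101)=214481126, p(102)=241265379, p(103)=271248950, p(104)=304801365, p(105)=342325709, p(106)=384276336, p(107)=431149389, p(108)=483502844, p(109)=541946240, p(110)=607163746, p(111)=679903203, p(112)=761002156, p(113)=851376628, p(114)=952050665, p(115)=1064144451.
Final step: p(116) = p(115) + p(114) - p(111) - p(109) + p(104) + p(101) - p(94) - p(90) + p(81) + p(76) - p(65) - p(59) + p(46) + p(39) - p(24) - p(16)
= 1064144451 + 952050665 - 679903203 - 541946240 + 304801365 + 214481126 - 92669720 - 56634173 + 18004327 + 9289091 - 2012558 - 831820 + 105558 + 31185 - 1575 - 231
= 1188908248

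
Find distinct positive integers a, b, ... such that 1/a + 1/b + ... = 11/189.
1/18 + 1/378

Greedy algorithm:
11/189: ceiling(189/11) = 18, use 1/18
1/378: ceiling(378/1) = 378, use 1/378
Result: 11/189 = 1/18 + 1/378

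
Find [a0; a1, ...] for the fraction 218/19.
[11; 2, 9]

Euclidean algorithm steps:
218 = 11 × 19 + 9
19 = 2 × 9 + 1
9 = 9 × 1 + 0
Continued fraction: [11; 2, 9]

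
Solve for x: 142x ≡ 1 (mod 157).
136

gcd(142, 157) = 1, so the inverse exists.
Extended Euclidean algorithm on (157, 142):
157 = 1 × 142 + 15  ⟹  15 = (1)·157 + (-1)·142
142 = 9 × 15 + 7  ⟹  7 = (-9)·157 + (10)·142
15 = 2 × 7 + 1  ⟹  1 = (19)·157 + (-21)·142
So (-21)·142 ≡ 1 (mod 157), i.e. 142^(-1) ≡ -21 ≡ 136 (mod 157).
Check: 142 × 136 = 19312 ≡ 1 (mod 157)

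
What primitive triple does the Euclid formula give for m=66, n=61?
(635, 8052, 8077)

Euclid's formula: a = m² - n², b = 2mn, c = m² + n²
m = 66, n = 61
a = 66² - 61² = 4356 - 3721 = 635
b = 2 × 66 × 61 = 8052
c = 66² + 61² = 4356 + 3721 = 8077
Verification: 635² + 8052² = 403225 + 64834704 = 65237929 = 8077² ✓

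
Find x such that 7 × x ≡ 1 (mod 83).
12

gcd(7, 83) = 1, so the inverse exists.
Extended Euclidean algorithm on (83, 7):
83 = 11 × 7 + 6  ⟹  6 = (1)·83 + (-11)·7
7 = 1 × 6 + 1  ⟹  1 = (-1)·83 + (12)·7
So (12)·7 ≡ 1 (mod 83), i.e. 7^(-1) ≡ 12 (mod 83).
Check: 7 × 12 = 84 ≡ 1 (mod 83)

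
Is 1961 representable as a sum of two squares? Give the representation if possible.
5² + 44² (a=5, b=44)

Factorization: 1961 = 37 × 53
By Fermat: n is sum of two squares iff every prime p ≡ 3 (mod 4) appears to even power.
All primes ≡ 3 (mod 4) appear to even power.
Search a = 0, 1, 2, … for 1961 - a² a perfect square: first hit at a = 5: 1961 - 25 = 1936 = 44².
1961 = 5² + 44² = 25 + 1936 ✓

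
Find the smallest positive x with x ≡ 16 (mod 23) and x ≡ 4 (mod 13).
108

Using Chinese Remainder Theorem:
M = 23 × 13 = 299
M1 = 13, M2 = 23
y1 = 13^(-1) mod 23 = 16
y2 = 23^(-1) mod 13 = 4
x = (16×13×16 + 4×23×4) mod 299 = 108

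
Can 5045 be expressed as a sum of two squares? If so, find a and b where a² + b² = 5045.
2² + 71² (a=2, b=71)

Factorization: 5045 = 5 × 1009
By Fermat: n is sum of two squares iff every prime p ≡ 3 (mod 4) appears to even power.
All primes ≡ 3 (mod 4) appear to even power.
Search a = 0, 1, 2, … for 5045 - a² a perfect square: first hit at a = 2: 5045 - 4 = 5041 = 71².
5045 = 2² + 71² = 4 + 5041 ✓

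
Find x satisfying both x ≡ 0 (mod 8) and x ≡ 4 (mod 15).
64

Using Chinese Remainder Theorem:
M = 8 × 15 = 120
M1 = 15, M2 = 8
y1 = 15^(-1) mod 8 = 7
y2 = 8^(-1) mod 15 = 2
x = (0×15×7 + 4×8×2) mod 120 = 64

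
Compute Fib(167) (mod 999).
388

Matrix identity: Q^n = [[F_(n+1), F_n], [F_n, F_(n-1)]] with Q = [[1,1],[1,0]].
n = 167 = 10100111₂. Square-and-multiply, entries mod 999:
Q^1 = [[1,1],[1,0]]
Q^2 = (Q^1)² = [[2,1],[1,1]]
Q^5 = (Q^2)²·Q = [[8,5],[5,3]]
Q^10 = (Q^5)² = [[89,55],[55,34]]
Q^20 = (Q^10)² = [[956,771],[771,185]]
Q^41 = (Q^20)²·Q = [[478,886],[886,591]]
Q^83 = (Q^41)²·Q = [[576,494],[494,82]]
Q^167 = (Q^83)²·Q = [[765,388],[388,377]]
F_167 mod 999 = Q^167[0][1] = 388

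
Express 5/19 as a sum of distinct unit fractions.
1/4 + 1/76

Greedy algorithm:
5/19: ceiling(19/5) = 4, use 1/4
1/76: ceiling(76/1) = 76, use 1/76
Result: 5/19 = 1/4 + 1/76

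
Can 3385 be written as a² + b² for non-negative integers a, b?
24² + 53² (a=24, b=53)

Factorization: 3385 = 5 × 677
By Fermat: n is sum of two squares iff every prime p ≡ 3 (mod 4) appears to even power.
All primes ≡ 3 (mod 4) appear to even power.
Search a = 0, 1, 2, … for 3385 - a² a perfect square: first hit at a = 24: 3385 - 576 = 2809 = 53².
3385 = 24² + 53² = 576 + 2809 ✓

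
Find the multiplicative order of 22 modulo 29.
14

29 is prime, so ord(22) divides φ(29) = 28.
Divisors of 28: 1, 2, 4, 7, 14, 28.
Repeated squaring: 22^1 ≡ 22, 22^2 ≡ 20, 22^4 ≡ 23, 22^8 ≡ 7, 22^16 ≡ 20 (mod 29).
Test 22^d mod 29 for each divisor d in increasing order:
22^1 ≡ 22
22^2 ≡ 20
22^4 ≡ 23
22^7 = 22^4·22^2·22^1 ≡ 28
22^14 = 22^8·22^4·22^2 ≡ 1  ← first divisor giving 1
The order is 14.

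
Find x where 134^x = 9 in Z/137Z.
2

Baby-step giant-step with step n = ⌈√137⌉ = 12.
Baby steps 134^j mod 137 (j:value) for j=0..11: 0:1, 1:134, 2:9, 3:110, 4:81, 5:31, 6:44, 7:5, 8:122, 9:45, 10:2, 11:131.
h = 9 is already in the table at j=2, so x = 2.
Check: 134^2 ≡ 9 (mod 137).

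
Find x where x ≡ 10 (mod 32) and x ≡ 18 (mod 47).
394

Using Chinese Remainder Theorem:
M = 32 × 47 = 1504
M1 = 47, M2 = 32
y1 = 47^(-1) mod 32 = 15
y2 = 32^(-1) mod 47 = 25
x = (10×47×15 + 18×32×25) mod 1504 = 394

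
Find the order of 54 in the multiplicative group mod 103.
102

103 is prime, so ord(54) divides φ(103) = 102.
Divisors of 102: 1, 2, 3, 6, 17, 34, 51, 102.
Repeated squaring: 54^1 ≡ 54, 54^2 ≡ 32, 54^4 ≡ 97, 54^8 ≡ 36, 54^16 ≡ 60, 54^32 ≡ 98, 54^64 ≡ 25 (mod 103).
Test 54^d mod 103 for each divisor d in increasing order:
54^1 ≡ 54
54^2 ≡ 32
54^3 = 54^2·54^1 ≡ 80
54^6 = 54^4·54^2 ≡ 14
54^17 = 54^16·54^1 ≡ 47
54^34 = 54^32·54^2 ≡ 46
54^51 = 54^32·54^16·54^2·54^1 ≡ 102
54^102 = 54^64·54^32·54^4·54^2 ≡ 1  ← first divisor giving 1
The order is 102.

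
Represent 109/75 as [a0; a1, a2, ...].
[1; 2, 4, 1, 6]

Euclidean algorithm steps:
109 = 1 × 75 + 34
75 = 2 × 34 + 7
34 = 4 × 7 + 6
7 = 1 × 6 + 1
6 = 6 × 1 + 0
Continued fraction: [1; 2, 4, 1, 6]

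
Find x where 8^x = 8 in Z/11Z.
1

Baby-step giant-step with step n = ⌈√11⌉ = 4.
Baby steps 8^j mod 11 (j:value) for j=0..3: 0:1, 1:8, 2:9, 3:6.
h = 8 is already in the table at j=1, so x = 1.
Check: 8^1 ≡ 8 (mod 11).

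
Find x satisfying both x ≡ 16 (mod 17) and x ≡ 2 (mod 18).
254

Using Chinese Remainder Theorem:
M = 17 × 18 = 306
M1 = 18, M2 = 17
y1 = 18^(-1) mod 17 = 1
y2 = 17^(-1) mod 18 = 17
x = (16×18×1 + 2×17×17) mod 306 = 254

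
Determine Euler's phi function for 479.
478

479 = 479
φ(n) = n × ∏(1 - 1/p) for each prime p dividing n
φ(479) = 479 × (1 - 1/479) = 478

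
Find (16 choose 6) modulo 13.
0

Using Lucas' theorem:
Write n=16 and k=6 in base 13:
n in base 13: [1, 3]
k in base 13: [0, 6]
C(16,6) mod 13 = ∏ C(n_i, k_i) mod 13
Digit binomials (mod 13): C(1,0) = 1; C(3,6) = 0 (k_i > n_i)
Product: 1 × 0 = 0 ≡ 0 (mod 13)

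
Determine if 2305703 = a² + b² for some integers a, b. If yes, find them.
Not possible

Factorization: 2305703 = 29 × 43^3
By Fermat: n is sum of two squares iff every prime p ≡ 3 (mod 4) appears to even power.
Prime(s) ≡ 3 (mod 4) with odd exponent: [(43, 3)]
Therefore 2305703 cannot be expressed as a² + b².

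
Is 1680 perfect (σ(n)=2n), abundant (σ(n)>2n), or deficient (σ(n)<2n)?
abundant

Proper divisors of 1680: sum = 1 + 2 + 3 + 4 + 5 + 6 + 7 + 8 + ... + 336 + 420 + 560 + 840 (39 divisors) = 4272
Since 4272 > 1680, 1680 is abundant.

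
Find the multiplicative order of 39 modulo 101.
20

101 is prime, so ord(39) divides φ(101) = 100.
Divisors of 100: 1, 2, 4, 5, 10, 20, 25, 50, 100.
Repeated squaring: 39^1 ≡ 39, 39^2 ≡ 6, 39^4 ≡ 36, 39^8 ≡ 84, 39^16 ≡ 87, 39^32 ≡ 95, 39^64 ≡ 36 (mod 101).
Test 39^d mod 101 for each divisor d in increasing order:
39^1 ≡ 39
39^2 ≡ 6
39^4 ≡ 36
39^5 = 39^4·39^1 ≡ 91
39^10 = 39^8·39^2 ≡ 100
39^20 = 39^16·39^4 ≡ 1  ← first divisor giving 1
The order is 20.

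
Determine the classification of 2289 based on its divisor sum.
deficient

Proper divisors of 2289: sum = 1 + 3 + 7 + 21 + 109 + 327 + 763 = 1231
Since 1231 < 2289, 2289 is deficient.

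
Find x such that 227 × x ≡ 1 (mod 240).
203

gcd(227, 240) = 1, so the inverse exists.
Extended Euclidean algorithm on (240, 227):
240 = 1 × 227 + 13  ⟹  13 = (1)·240 + (-1)·227
227 = 17 × 13 + 6  ⟹  6 = (-17)·240 + (18)·227
13 = 2 × 6 + 1  ⟹  1 = (35)·240 + (-37)·227
So (-37)·227 ≡ 1 (mod 240), i.e. 227^(-1) ≡ -37 ≡ 203 (mod 240).
Check: 227 × 203 = 46081 ≡ 1 (mod 240)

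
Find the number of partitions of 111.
679903203

p(n) counts ways to write n as a sum of positive integers (order ignored).
Euler's pentagonal recurrence: p(k) = p(k-1) + p(k-2) - p(k-5) - p(k-7) + p(k-12) + p(k-15) - ... (offsets j(3j∓1)/2, signs ++--, p(0)=1, p(<0)=0).
DP table for k = 0..110: p(0)=1, p(1)=1, p(2)=2, p(3)=3, p(4)=5, p(5)=7, p(6)=11, p(7)=15, p(8)=22, p(9)=30, p(10)=42, p(11)=56, p(12)=77, p(13)=101, p(14)=135, p(15)=176, p(16)=231, p(17)=297, p(18)=385, p(19)=490, p(20)=627, p(21)=792, p(22)=1002, p(23)=1255, p(24)=1575, p(25)=1958, p(26)=2436, p(27)=3010, p(28)=3718, p(29)=4565, p(30)=5604, p(31)=6842, p(32)=8349, p(33)=10143, p(34)=12310, p(35)=14883, p(36)=17977, p(37)=21637, p(38)=26015, p(39)=31185, p(40)=37338, p(41)=44583, p(42)=53174, p(43)=63261, p(44)=75175, p(45)=89134, p(46)=105558, p(47)=124754, p(48)=147273, p(49)=173525, p(50)=204226, p(51)=239943, p(52)=281589, p(53)=329931, p(54)=386155, p(55)=451276, p(56)=526823, p(57)=614154, p(58)=715220, p(59)=831820, p(60)=966467, p(61)=1121505, p(62)=1300156, p(63)=1505499, p(64)=1741630, p(65)=2012558, p(66)=2323520, p(67)=2679689, p(68)=3087735, p(69)=3554345, p(70)=4087968, p(71)=4697205, p(72)=5392783, p(73)=6185689, p(74)=7089500, p(75)=8118264, p(76)=9289091, p(77)=10619863, p(78)=12132164, p(79)=13848650, p(80)=15796476, p(81)=18004327, p(82)=20506255, p(83)=23338469, p(84)=26543660, p(85)=30167357, p(86)=34262962, p(87)=38887673, p(88)=44108109, p(89)=49995925, p(90)=56634173, p(91)=64112359, p(92)=72533807, p(93)=82010177, p(94)=92669720, p(95)=104651419, p(96)=118114304, p(97)=133230930, p(98)=150198136, p(99)=169229875, p(100)=190569292, p(101)=214481126, p(102)=241265379, p(103)=271248950, p(104)=304801365, p(105)=342325709, p(106)=384276336, p(107)=431149389, p(108)=483502844, p(109)=541946240, p(110)=607163746.
Final step: p(111) = p(110) + p(109) - p(106) - p(104) + p(99) + p(96) - p(89) - p(85) + p(76) + p(71) - p(60) - p(54) + p(41) + p(34) - p(19) - p(11)
= 607163746 + 541946240 - 384276336 - 304801365 + 169229875 + 118114304 - 49995925 - 30167357 + 9289091 + 4697205 - 966467 - 386155 + 44583 + 12310 - 490 - 56
= 679903203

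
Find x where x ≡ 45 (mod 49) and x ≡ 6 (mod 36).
1662

Using Chinese Remainder Theorem:
M = 49 × 36 = 1764
M1 = 36, M2 = 49
y1 = 36^(-1) mod 49 = 15
y2 = 49^(-1) mod 36 = 25
x = (45×36×15 + 6×49×25) mod 1764 = 1662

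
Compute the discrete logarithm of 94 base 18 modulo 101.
81

Baby-step giant-step with step n = ⌈√101⌉ = 11.
Baby steps 18^j mod 101 (j:value) for j=0..10: 0:1, 1:18, 2:21, 3:75, 4:37, 5:60, 6:70, 7:48, 8:56, 9:99, 10:65.
Giant-step multiplier: 18^(-11) ≡ 18^(100-11) = 18^89 ≡ 12 (mod 101).
Giant steps γ_i = 94·12^i mod 101: γ_0=94, γ_1=17, γ_2=2, γ_3=24, γ_4=86, γ_5=22, γ_6=62, γ_7=37 (in table at j=4).
x = i·n + j = 7·11 + 4 = 81.
Check: 18^81 ≡ 94 (mod 101).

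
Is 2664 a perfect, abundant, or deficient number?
abundant

Proper divisors of 2664: sum = 1 + 2 + 3 + 4 + 6 + 8 + 9 + 12 + ... + 444 + 666 + 888 + 1332 (23 divisors) = 4746
Since 4746 > 2664, 2664 is abundant.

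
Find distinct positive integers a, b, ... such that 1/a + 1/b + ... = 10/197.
1/20 + 1/1314 + 1/2588580

Greedy algorithm:
10/197: ceiling(197/10) = 20, use 1/20
3/3940: ceiling(3940/3) = 1314, use 1/1314
1/2588580: ceiling(2588580/1) = 2588580, use 1/2588580
Result: 10/197 = 1/20 + 1/1314 + 1/2588580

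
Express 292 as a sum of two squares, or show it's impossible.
6² + 16² (a=6, b=16)

Factorization: 292 = 2^2 × 73
By Fermat: n is sum of two squares iff every prime p ≡ 3 (mod 4) appears to even power.
All primes ≡ 3 (mod 4) appear to even power.
Search a = 0, 1, 2, … for 292 - a² a perfect square: first hit at a = 6: 292 - 36 = 256 = 16².
292 = 6² + 16² = 36 + 256 ✓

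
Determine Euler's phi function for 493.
448

493 = 17 × 29
φ(n) = n × ∏(1 - 1/p) for each prime p dividing n
φ(493) = 493 × (1 - 1/17) × (1 - 1/29) = 448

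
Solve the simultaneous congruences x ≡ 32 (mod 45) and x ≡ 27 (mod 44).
1787

Using Chinese Remainder Theorem:
M = 45 × 44 = 1980
M1 = 44, M2 = 45
y1 = 44^(-1) mod 45 = 44
y2 = 45^(-1) mod 44 = 1
x = (32×44×44 + 27×45×1) mod 1980 = 1787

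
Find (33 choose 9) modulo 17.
16

Using Lucas' theorem:
Write n=33 and k=9 in base 17:
n in base 17: [1, 16]
k in base 17: [0, 9]
C(33,9) mod 17 = ∏ C(n_i, k_i) mod 17
Digit binomials (mod 17): C(1,0) = 1; C(16,9) = 11440 ≡ 16
Product: 1 × 16 = 16 ≡ 16 (mod 17)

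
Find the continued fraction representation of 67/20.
[3; 2, 1, 6]

Euclidean algorithm steps:
67 = 3 × 20 + 7
20 = 2 × 7 + 6
7 = 1 × 6 + 1
6 = 6 × 1 + 0
Continued fraction: [3; 2, 1, 6]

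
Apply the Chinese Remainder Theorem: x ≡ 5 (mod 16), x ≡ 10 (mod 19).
181

Using Chinese Remainder Theorem:
M = 16 × 19 = 304
M1 = 19, M2 = 16
y1 = 19^(-1) mod 16 = 11
y2 = 16^(-1) mod 19 = 6
x = (5×19×11 + 10×16×6) mod 304 = 181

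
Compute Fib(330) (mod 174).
166

Matrix identity: Q^n = [[F_(n+1), F_n], [F_n, F_(n-1)]] with Q = [[1,1],[1,0]].
n = 330 = 101001010₂. Square-and-multiply, entries mod 174:
Q^1 = [[1,1],[1,0]]
Q^2 = (Q^1)² = [[2,1],[1,1]]
Q^5 = (Q^2)²·Q = [[8,5],[5,3]]
Q^10 = (Q^5)² = [[89,55],[55,34]]
Q^20 = (Q^10)² = [[158,153],[153,5]]
Q^41 = (Q^20)²·Q = [[58,1],[1,57]]
Q^82 = (Q^41)² = [[59,115],[115,118]]
Q^165 = (Q^82)²·Q = [[173,2],[2,171]]
Q^330 = (Q^165)² = [[5,166],[166,13]]
F_330 mod 174 = Q^330[0][1] = 166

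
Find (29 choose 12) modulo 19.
0

Using Lucas' theorem:
Write n=29 and k=12 in base 19:
n in base 19: [1, 10]
k in base 19: [0, 12]
C(29,12) mod 19 = ∏ C(n_i, k_i) mod 19
Digit binomials (mod 19): C(1,0) = 1; C(10,12) = 0 (k_i > n_i)
Product: 1 × 0 = 0 ≡ 0 (mod 19)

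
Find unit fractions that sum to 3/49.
1/17 + 1/417 + 1/347361

Greedy algorithm:
3/49: ceiling(49/3) = 17, use 1/17
2/833: ceiling(833/2) = 417, use 1/417
1/347361: ceiling(347361/1) = 347361, use 1/347361
Result: 3/49 = 1/17 + 1/417 + 1/347361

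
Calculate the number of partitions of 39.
31185

p(n) counts ways to write n as a sum of positive integers (order ignored).
Euler's pentagonal recurrence: p(k) = p(k-1) + p(k-2) - p(k-5) - p(k-7) + p(k-12) + p(k-15) - ... (offsets j(3j∓1)/2, signs ++--, p(0)=1, p(<0)=0).
DP table for k = 0..38: p(0)=1, p(1)=1, p(2)=2, p(3)=3, p(4)=5, p(5)=7, p(6)=11, p(7)=15, p(8)=22, p(9)=30, p(10)=42, p(11)=56, p(12)=77, p(13)=101, p(14)=135, p(15)=176, p(16)=231, p(17)=297, p(18)=385, p(19)=490, p(20)=627, p(21)=792, p(22)=1002, p(23)=1255, p(24)=1575, p(25)=1958, p(26)=2436, p(27)=3010, p(28)=3718, p(29)=4565, p(30)=5604, p(31)=6842, p(32)=8349, p(33)=10143, p(34)=12310, p(35)=14883, p(36)=17977, p(37)=21637, p(38)=26015.
Final step: p(39) = p(38) + p(37) - p(34) - p(32) + p(27) + p(24) - p(17) - p(13) + p(4)
= 26015 + 21637 - 12310 - 8349 + 3010 + 1575 - 297 - 101 + 5
= 31185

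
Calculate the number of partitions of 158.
88751778802

p(n) counts ways to write n as a sum of positive integers (order ignored).
Euler's pentagonal recurrence: p(k) = p(k-1) + p(k-2) - p(k-5) - p(k-7) + p(k-12) + p(k-15) - ... (offsets j(3j∓1)/2, signs ++--, p(0)=1, p(<0)=0).
DP table for k = 0..157: p(0)=1, p(1)=1, p(2)=2, p(3)=3, p(4)=5, p(5)=7, p(6)=11, p(7)=15, p(8)=22, p(9)=30, p(10)=42, p(11)=56, p(12)=77, p(13)=101, p(14)=135, p(15)=176, p(16)=231, p(17)=297, p(18)=385, p(19)=490, p(20)=627, p(21)=792, p(22)=1002, p(23)=1255, p(24)=1575, p(25)=1958, p(26)=2436, p(27)=3010, p(28)=3718, p(29)=4565, p(30)=5604, p(31)=6842, p(32)=8349, p(33)=10143, p(34)=12310, p(35)=14883, p(36)=17977, p(37)=21637, p(38)=26015, p(39)=31185, p(40)=37338, p(41)=44583, p(42)=53174, p(43)=63261, p(44)=75175, p(45)=89134, p(46)=105558, p(47)=124754, p(48)=147273, p(49)=173525, p(50)=204226, p(51)=239943, p(52)=281589, p(53)=329931, p(54)=386155, p(55)=451276, p(56)=526823, p(57)=614154, p(58)=715220, p(59)=831820, p(60)=966467, p(61)=1121505, p(62)=1300156, p(63)=1505499, p(64)=1741630, p(65)=2012558, p(66)=2323520, p(67)=2679689, p(68)=3087735, p(69)=3554345, p(70)=4087968, p(71)=4697205, p(72)=5392783, p(73)=6185689, p(74)=7089500, p(75)=8118264, p(76)=9289091, p(77)=10619863, p(78)=12132164, p(79)=13848650, p(80)=15796476, p(81)=18004327, p(82)=20506255, p(83)=23338469, p(84)=26543660, p(85)=30167357, p(86)=34262962, p(87)=38887673, p(88)=44108109, p(89)=49995925, p(90)=56634173, p(91)=64112359, p(92)=72533807, p(93)=82010177, p(94)=92669720, p(95)=104651419, p(96)=118114304, p(97)=133230930, p(98)=150198136, p(99)=169229875, p(100)=190569292, p(101)=214481126, p(102)=241265379, p(103)=271248950, p(104)=304801365, p(105)=342325709, p(106)=384276336, p(107)=431149389, p(108)=483502844, p(109)=541946240, p(110)=607163746, p(111)=679903203, p(112)=761002156, p(113)=851376628, p(114)=952050665, p(115)=1064144451, p(116)=1188908248, p(117)=1327710076, p(118)=1482074143, p(119)=1653668665, p(120)=1844349560, p(121)=2056148051, p(122)=2291320912, p(123)=2552338241, p(124)=2841940500, p(125)=3163127352, p(126)=3519222692, p(127)=3913864295, p(128)=4351078600, p(129)=4835271870, p(130)=5371315400, p(131)=5964539504, p(132)=6620830889, p(133)=7346629512, p(134)=8149040695, p(135)=9035836076, p(136)=10015581680, p(137)=11097645016, p(138)=12292341831, p(139)=13610949895, p(140)=15065878135, p(141)=16670689208, p(142)=18440293320, p(143)=20390982757, p(144)=22540654445, p(145)=24908858009, p(146)=27517052599, p(147)=30388671978, p(148)=33549419497, p(149)=37027355200, p(150)=40853235313, p(151)=45060624582, p(152)=49686288421, p(153)=54770336324, p(154)=60356673280, p(155)=66493182097, p(156)=73232243759, p(157)=80630964769.
Final step: p(158) = p(157) + p(156) - p(153) - p(151) + p(146) + p(143) - p(136) - p(132) + p(123) + p(118) - p(107) - p(101) + p(88) + p(81) - p(66) - p(58) + p(41) + p(32) - p(13) - p(3)
= 80630964769 + 73232243759 - 54770336324 - 45060624582 + 27517052599 + 20390982757 - 10015581680 - 6620830889 + 2552338241 + 1482074143 - 431149389 - 214481126 + 44108109 + 18004327 - 2323520 - 715220 + 44583 + 8349 - 101 - 3
= 88751778802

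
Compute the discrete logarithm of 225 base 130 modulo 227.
48

Baby-step giant-step with step n = ⌈√227⌉ = 16.
Baby steps 130^j mod 227 (j:value) for j=0..15: 0:1, 1:130, 2:102, 3:94, 4:189, 5:54, 6:210, 7:60, 8:82, 9:218, 10:192, 11:217, 12:62, 13:115, 14:195, 15:153.
Giant-step multiplier: 130^(-16) ≡ 130^(226-16) = 130^210 ≡ 161 (mod 227).
Giant steps γ_i = 225·161^i mod 227: γ_0=225, γ_1=132, γ_2=141, γ_3=1 (in table at j=0).
x = i·n + j = 3·16 + 0 = 48.
Check: 130^48 ≡ 225 (mod 227).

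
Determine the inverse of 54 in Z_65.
59

gcd(54, 65) = 1, so the inverse exists.
Extended Euclidean algorithm on (65, 54):
65 = 1 × 54 + 11  ⟹  11 = (1)·65 + (-1)·54
54 = 4 × 11 + 10  ⟹  10 = (-4)·65 + (5)·54
11 = 1 × 10 + 1  ⟹  1 = (5)·65 + (-6)·54
So (-6)·54 ≡ 1 (mod 65), i.e. 54^(-1) ≡ -6 ≡ 59 (mod 65).
Check: 54 × 59 = 3186 ≡ 1 (mod 65)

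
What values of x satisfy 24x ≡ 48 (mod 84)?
x ≡ 2 (mod 7)

gcd(24, 84) = 12, which divides 48, so solutions exist.
Divide through by 12: 2x ≡ 4 (mod 7).
Find 2^(-1) mod 7 by the extended Euclidean algorithm:
7 = 3 × 2 + 1  ⟹  1 = (1)·7 + (-3)·2
So (-3)·2 ≡ 1 (mod 7), i.e. 2^(-1) ≡ -3 ≡ 4 (mod 7).
x ≡ 4 × 4 = 16 ≡ 2 (mod 7).
Check: 24 × 2 = 48 ≡ 48 (mod 84).
x ≡ 2 (mod 7), giving 12 solutions mod 84.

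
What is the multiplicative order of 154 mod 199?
198

199 is prime, so ord(154) divides φ(199) = 198.
Divisors of 198: 1, 2, 3, 6, 9, 11, 18, 22, 33, 66, 99, 198.
Repeated squaring: 154^1 ≡ 154, 154^2 ≡ 35, 154^4 ≡ 31, 154^8 ≡ 165, 154^16 ≡ 161, 154^32 ≡ 51, 154^64 ≡ 14, 154^128 ≡ 196 (mod 199).
Test 154^d mod 199 for each divisor d in increasing order:
154^1 ≡ 154
154^2 ≡ 35
154^3 = 154^2·154^1 ≡ 17
154^6 = 154^4·154^2 ≡ 90
154^9 = 154^8·154^1 ≡ 137
154^11 = 154^8·154^2·154^1 ≡ 19
154^18 = 154^16·154^2 ≡ 63
154^22 = 154^16·154^4·154^2 ≡ 162
154^33 = 154^32·154^1 ≡ 93
154^66 = 154^64·154^2 ≡ 92
154^99 = 154^64·154^32·154^2·154^1 ≡ 198
154^198 = 154^128·154^64·154^4·154^2 ≡ 1  ← first divisor giving 1
The order is 198.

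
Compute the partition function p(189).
1527273599625

p(n) counts ways to write n as a sum of positive integers (order ignored).
Euler's pentagonal recurrence: p(k) = p(k-1) + p(k-2) - p(k-5) - p(k-7) + p(k-12) + p(k-15) - ... (offsets j(3j∓1)/2, signs ++--, p(0)=1, p(<0)=0).
DP table for k = 0..188: p(0)=1, p(1)=1, p(2)=2, p(3)=3, p(4)=5, p(5)=7, p(6)=11, p(7)=15, p(8)=22, p(9)=30, p(10)=42, p(11)=56, p(12)=77, p(13)=101, p(14)=135, p(15)=176, p(16)=231, p(17)=297, p(18)=385, p(19)=490, p(20)=627, p(21)=792, p(22)=1002, p(23)=1255, p(24)=1575, p(25)=1958, p(26)=2436, p(27)=3010, p(28)=3718, p(29)=4565, p(30)=5604, p(31)=6842, p(32)=8349, p(33)=10143, p(34)=12310, p(35)=14883, p(36)=17977, p(37)=21637, p(38)=26015, p(39)=31185, p(40)=37338, p(41)=44583, p(42)=53174, p(43)=63261, p(44)=75175, p(45)=89134, p(46)=105558, p(47)=124754, p(48)=147273, p(49)=173525, p(50)=204226, p(51)=239943, p(52)=281589, p(53)=329931, p(54)=386155, p(55)=451276, p(56)=526823, p(57)=614154, p(58)=715220, p(59)=831820, p(60)=966467, p(61)=1121505, p(62)=1300156, p(63)=1505499, p(64)=1741630, p(65)=2012558, p(66)=2323520, p(67)=2679689, p(68)=3087735, p(69)=3554345, p(70)=4087968, p(71)=4697205, p(72)=5392783, p(73)=6185689, p(74)=7089500, p(75)=8118264, p(76)=9289091, p(77)=10619863, p(78)=12132164, p(79)=13848650, p(80)=15796476, p(81)=18004327, p(82)=20506255, p(83)=23338469, p(84)=26543660, p(85)=30167357, p(86)=34262962, p(87)=38887673, p(88)=44108109, p(89)=49995925, p(90)=56634173, p(91)=64112359, p(92)=72533807, p(93)=82010177, p(94)=92669720, p(95)=104651419, p(96)=118114304, p(97)=133230930, p(98)=150198136, p(99)=169229875, p(100)=190569292, p(101)=214481126, p(102)=241265379, p(103)=271248950, p(104)=304801365, p(105)=342325709, p(106)=384276336, p(107)=431149389, p(108)=483502844, p(109)=541946240, p(110)=607163746, p(111)=679903203, p(112)=761002156, p(113)=851376628, p(114)=952050665, p(115)=1064144451, p(116)=1188908248, p(117)=1327710076, p(118)=1482074143, p(119)=1653668665, p(120)=1844349560, p(121)=2056148051, p(122)=2291320912, p(123)=2552338241, p(124)=2841940500, p(125)=3163127352, p(126)=3519222692, p(127)=3913864295, p(128)=4351078600, p(129)=4835271870, p(130)=5371315400, p(131)=5964539504, p(132)=6620830889, p(133)=7346629512, p(134)=8149040695, p(135)=9035836076, p(136)=10015581680, p(137)=11097645016, p(138)=12292341831, p(139)=13610949895, p(140)=15065878135, p(141)=16670689208, p(142)=18440293320, p(143)=20390982757, p(144)=22540654445, p(145)=24908858009, p(146)=27517052599, p(147)=30388671978, p(148)=33549419497, p(149)=37027355200, p(150)=40853235313, p(151)=45060624582, p(152)=49686288421, p(153)=54770336324, p(154)=60356673280, p(155)=66493182097, p(156)=73232243759, p(157)=80630964769, p(158)=88751778802, p(159)=97662728555, p(160)=107438159466, p(161)=118159068427, p(162)=129913904637, p(163)=142798995930, p(164)=156919475295, p(165)=172389800255, p(166)=189334822579, p(167)=207890420102, p(168)=228204732751, p(169)=250438925115, p(170)=274768617130, p(171)=301384802048, p(172)=330495499613, p(173)=362326859895, p(174)=397125074750, p(175)=435157697830, p(176)=476715857290, p(177)=522115831195, p(178)=571701605655, p(179)=625846753120, p(180)=684957390936, p(181)=749474411781, p(182)=819876908323, p(183)=896684817527, p(184)=980462880430, p(185)=1071823774337, p(186)=1171432692373, p(187)=1280011042268, p(188)=1398341745571.
Final step: p(189) = p(188) + p(187) - p(184) - p(182) + p(177) + p(174) - p(167) - p(163) + p(154) + p(149) - p(138) - p(132) + p(119) + p(112) - p(97) - p(89) + p(72) + p(63) - p(44) - p(34) + p(13) + p(2)
= 1398341745571 + 1280011042268 - 980462880430 - 819876908323 + 522115831195 + 397125074750 - 207890420102 - 142798995930 + 60356673280 + 37027355200 - 12292341831 - 6620830889 + 1653668665 + 761002156 - 133230930 - 49995925 + 5392783 + 1505499 - 75175 - 12310 + 101 + 2
= 1527273599625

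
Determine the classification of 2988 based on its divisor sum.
abundant

Proper divisors of 2988: sum = 1 + 2 + 3 + 4 + 6 + 9 + 12 + 18 + ... + 498 + 747 + 996 + 1494 (17 divisors) = 4656
Since 4656 > 2988, 2988 is abundant.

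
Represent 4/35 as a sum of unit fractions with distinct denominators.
1/9 + 1/315

Greedy algorithm:
4/35: ceiling(35/4) = 9, use 1/9
1/315: ceiling(315/1) = 315, use 1/315
Result: 4/35 = 1/9 + 1/315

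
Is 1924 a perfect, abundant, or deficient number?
deficient

Proper divisors of 1924: sum = 1 + 2 + 4 + 13 + 26 + 37 + 52 + 74 + 148 + 481 + 962 = 1800
Since 1800 < 1924, 1924 is deficient.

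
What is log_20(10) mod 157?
22

Baby-step giant-step with step n = ⌈√157⌉ = 13.
Baby steps 20^j mod 157 (j:value) for j=0..12: 0:1, 1:20, 2:86, 3:150, 4:17, 5:26, 6:49, 7:38, 8:132, 9:128, 10:48, 11:18, 12:46.
Giant-step multiplier: 20^(-13) ≡ 20^(156-13) = 20^143 ≡ 107 (mod 157).
Giant steps γ_i = 10·107^i mod 157: γ_0=10, γ_1=128 (in table at j=9).
x = i·n + j = 1·13 + 9 = 22.
Check: 20^22 ≡ 10 (mod 157).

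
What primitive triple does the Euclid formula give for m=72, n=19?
(4823, 2736, 5545)

Euclid's formula: a = m² - n², b = 2mn, c = m² + n²
m = 72, n = 19
a = 72² - 19² = 5184 - 361 = 4823
b = 2 × 72 × 19 = 2736
c = 72² + 19² = 5184 + 361 = 5545
Verification: 4823² + 2736² = 23261329 + 7485696 = 30747025 = 5545² ✓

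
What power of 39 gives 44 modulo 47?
37

Baby-step giant-step with step n = ⌈√47⌉ = 7.
Baby steps 39^j mod 47 (j:value) for j=0..6: 0:1, 1:39, 2:17, 3:5, 4:7, 5:38, 6:25.
Giant-step multiplier: 39^(-7) ≡ 39^(46-7) = 39^39 ≡ 43 (mod 47).
Giant steps γ_i = 44·43^i mod 47: γ_0=44, γ_1=12, γ_2=46, γ_3=4, γ_4=31, γ_5=17 (in table at j=2).
x = i·n + j = 5·7 + 2 = 37.
Check: 39^37 ≡ 44 (mod 47).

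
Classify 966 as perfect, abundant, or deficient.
abundant

Proper divisors of 966: sum = 1 + 2 + 3 + 6 + 7 + 14 + 21 + 23 + 42 + 46 + 69 + 138 + 161 + 322 + 483 = 1338
Since 1338 > 966, 966 is abundant.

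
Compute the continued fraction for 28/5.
[5; 1, 1, 2]

Euclidean algorithm steps:
28 = 5 × 5 + 3
5 = 1 × 3 + 2
3 = 1 × 2 + 1
2 = 2 × 1 + 0
Continued fraction: [5; 1, 1, 2]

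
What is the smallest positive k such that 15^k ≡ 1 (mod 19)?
18

19 is prime, so ord(15) divides φ(19) = 18.
Divisors of 18: 1, 2, 3, 6, 9, 18.
Repeated squaring: 15^1 ≡ 15, 15^2 ≡ 16, 15^4 ≡ 9, 15^8 ≡ 5, 15^16 ≡ 6 (mod 19).
Test 15^d mod 19 for each divisor d in increasing order:
15^1 ≡ 15
15^2 ≡ 16
15^3 = 15^2·15^1 ≡ 12
15^6 = 15^4·15^2 ≡ 11
15^9 = 15^8·15^1 ≡ 18
15^18 = 15^16·15^2 ≡ 1  ← first divisor giving 1
The order is 18.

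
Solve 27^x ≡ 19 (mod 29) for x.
23

Baby-step giant-step with step n = ⌈√29⌉ = 6.
Baby steps 27^j mod 29 (j:value) for j=0..5: 0:1, 1:27, 2:4, 3:21, 4:16, 5:26.
Giant-step multiplier: 27^(-6) ≡ 27^(28-6) = 27^22 ≡ 5 (mod 29).
Giant steps γ_i = 19·5^i mod 29: γ_0=19, γ_1=8, γ_2=11, γ_3=26 (in table at j=5).
x = i·n + j = 3·6 + 5 = 23.
Check: 27^23 ≡ 19 (mod 29).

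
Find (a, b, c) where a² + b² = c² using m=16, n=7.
(207, 224, 305)

Euclid's formula: a = m² - n², b = 2mn, c = m² + n²
m = 16, n = 7
a = 16² - 7² = 256 - 49 = 207
b = 2 × 16 × 7 = 224
c = 16² + 7² = 256 + 49 = 305
Verification: 207² + 224² = 42849 + 50176 = 93025 = 305² ✓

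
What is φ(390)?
96

390 = 2 × 3 × 5 × 13
φ(n) = n × ∏(1 - 1/p) for each prime p dividing n
φ(390) = 390 × (1 - 1/2) × (1 - 1/3) × (1 - 1/5) × (1 - 1/13) = 96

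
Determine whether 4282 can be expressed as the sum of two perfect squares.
41² + 51² (a=41, b=51)

Factorization: 4282 = 2 × 2141
By Fermat: n is sum of two squares iff every prime p ≡ 3 (mod 4) appears to even power.
All primes ≡ 3 (mod 4) appear to even power.
Search a = 0, 1, 2, … for 4282 - a² a perfect square: first hit at a = 41: 4282 - 1681 = 2601 = 51².
4282 = 41² + 51² = 1681 + 2601 ✓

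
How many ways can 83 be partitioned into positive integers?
23338469

p(n) counts ways to write n as a sum of positive integers (order ignored).
Euler's pentagonal recurrence: p(k) = p(k-1) + p(k-2) - p(k-5) - p(k-7) + p(k-12) + p(k-15) - ... (offsets j(3j∓1)/2, signs ++--, p(0)=1, p(<0)=0).
DP table for k = 0..82: p(0)=1, p(1)=1, p(2)=2, p(3)=3, p(4)=5, p(5)=7, p(6)=11, p(7)=15, p(8)=22, p(9)=30, p(10)=42, p(11)=56, p(12)=77, p(13)=101, p(14)=135, p(15)=176, p(16)=231, p(17)=297, p(18)=385, p(19)=490, p(20)=627, p(21)=792, p(22)=1002, p(23)=1255, p(24)=1575, p(25)=1958, p(26)=2436, p(27)=3010, p(28)=3718, p(29)=4565, p(30)=5604, p(31)=6842, p(32)=8349, p(33)=10143, p(34)=12310, p(35)=14883, p(36)=17977, p(37)=21637, p(38)=26015, p(39)=31185, p(40)=37338, p(41)=44583, p(42)=53174, p(43)=63261, p(44)=75175, p(45)=89134, p(46)=105558, p(47)=124754, p(48)=147273, p(49)=173525, p(50)=204226, p(51)=239943, p(52)=281589, p(53)=329931, p(54)=386155, p(55)=451276, p(56)=526823, p(57)=614154, p(58)=715220, p(59)=831820, p(60)=966467, p(61)=1121505, p(62)=1300156, p(63)=1505499, p(64)=1741630, p(65)=2012558, p(66)=2323520, p(67)=2679689, p(68)=3087735, p(69)=3554345, p(70)=4087968, p(71)=4697205, p(72)=5392783, p(73)=6185689, p(74)=7089500, p(75)=8118264, p(76)=9289091, p(77)=10619863, p(78)=12132164, p(79)=13848650, p(80)=15796476, p(81)=18004327, p(82)=20506255.
Final step: p(83) = p(82) + p(81) - p(78) - p(76) + p(71) + p(68) - p(61) - p(57) + p(48) + p(43) - p(32) - p(26) + p(13) + p(6)
= 20506255 + 18004327 - 12132164 - 9289091 + 4697205 + 3087735 - 1121505 - 614154 + 147273 + 63261 - 8349 - 2436 + 101 + 11
= 23338469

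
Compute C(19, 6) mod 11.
6

Using Lucas' theorem:
Write n=19 and k=6 in base 11:
n in base 11: [1, 8]
k in base 11: [0, 6]
C(19,6) mod 11 = ∏ C(n_i, k_i) mod 11
Digit binomials (mod 11): C(1,0) = 1; C(8,6) = 28 ≡ 6
Product: 1 × 6 = 6 ≡ 6 (mod 11)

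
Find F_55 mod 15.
10

Matrix identity: Q^n = [[F_(n+1), F_n], [F_n, F_(n-1)]] with Q = [[1,1],[1,0]].
n = 55 = 110111₂. Square-and-multiply, entries mod 15:
Q^1 = [[1,1],[1,0]]
Q^3 = (Q^1)²·Q = [[3,2],[2,1]]
Q^6 = (Q^3)² = [[13,8],[8,5]]
Q^13 = (Q^6)²·Q = [[2,8],[8,9]]
Q^27 = (Q^13)²·Q = [[6,8],[8,13]]
Q^55 = (Q^27)²·Q = [[12,10],[10,2]]
F_55 mod 15 = Q^55[0][1] = 10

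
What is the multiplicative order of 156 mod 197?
49

197 is prime, so ord(156) divides φ(197) = 196.
Divisors of 196: 1, 2, 4, 7, 14, 28, 49, 98, 196.
Repeated squaring: 156^1 ≡ 156, 156^2 ≡ 105, 156^4 ≡ 190, 156^8 ≡ 49, 156^16 ≡ 37, 156^32 ≡ 187, 156^64 ≡ 100, 156^128 ≡ 150 (mod 197).
Test 156^d mod 197 for each divisor d in increasing order:
156^1 ≡ 156
156^2 ≡ 105
156^4 ≡ 190
156^7 = 156^4·156^2·156^1 ≡ 191
156^14 = 156^8·156^4·156^2 ≡ 36
156^28 = 156^16·156^8·156^4 ≡ 114
156^49 = 156^32·156^16·156^1 ≡ 1  ← first divisor giving 1
The order is 49.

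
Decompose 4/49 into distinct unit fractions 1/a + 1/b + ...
1/13 + 1/213 + 1/67841 + 1/9204734721

Greedy algorithm:
4/49: ceiling(49/4) = 13, use 1/13
3/637: ceiling(637/3) = 213, use 1/213
2/135681: ceiling(135681/2) = 67841, use 1/67841
1/9204734721: ceiling(9204734721/1) = 9204734721, use 1/9204734721
Result: 4/49 = 1/13 + 1/213 + 1/67841 + 1/9204734721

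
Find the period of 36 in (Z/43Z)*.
3

43 is prime, so ord(36) divides φ(43) = 42.
Divisors of 42: 1, 2, 3, 6, 7, 14, 21, 42.
Repeated squaring: 36^1 ≡ 36, 36^2 ≡ 6, 36^4 ≡ 36, 36^8 ≡ 6, 36^16 ≡ 36, 36^32 ≡ 6 (mod 43).
Test 36^d mod 43 for each divisor d in increasing order:
36^1 ≡ 36
36^2 ≡ 6
36^3 = 36^2·36^1 ≡ 1  ← first divisor giving 1
The order is 3.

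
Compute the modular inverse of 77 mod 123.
8

gcd(77, 123) = 1, so the inverse exists.
Extended Euclidean algorithm on (123, 77):
123 = 1 × 77 + 46  ⟹  46 = (1)·123 + (-1)·77
77 = 1 × 46 + 31  ⟹  31 = (-1)·123 + (2)·77
46 = 1 × 31 + 15  ⟹  15 = (2)·123 + (-3)·77
31 = 2 × 15 + 1  ⟹  1 = (-5)·123 + (8)·77
So (8)·77 ≡ 1 (mod 123), i.e. 77^(-1) ≡ 8 (mod 123).
Check: 77 × 8 = 616 ≡ 1 (mod 123)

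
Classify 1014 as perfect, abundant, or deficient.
abundant

Proper divisors of 1014: sum = 1 + 2 + 3 + 6 + 13 + 26 + 39 + 78 + 169 + 338 + 507 = 1182
Since 1182 > 1014, 1014 is abundant.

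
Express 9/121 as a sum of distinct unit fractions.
1/14 + 1/339 + 1/574266

Greedy algorithm:
9/121: ceiling(121/9) = 14, use 1/14
5/1694: ceiling(1694/5) = 339, use 1/339
1/574266: ceiling(574266/1) = 574266, use 1/574266
Result: 9/121 = 1/14 + 1/339 + 1/574266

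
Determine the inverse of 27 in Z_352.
339

gcd(27, 352) = 1, so the inverse exists.
Extended Euclidean algorithm on (352, 27):
352 = 13 × 27 + 1  ⟹  1 = (1)·352 + (-13)·27
So (-13)·27 ≡ 1 (mod 352), i.e. 27^(-1) ≡ -13 ≡ 339 (mod 352).
Check: 27 × 339 = 9153 ≡ 1 (mod 352)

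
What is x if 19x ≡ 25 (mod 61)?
x ≡ 27 (mod 61)

gcd(19, 61) = 1, which divides 25, so solutions exist.
Find 19^(-1) mod 61 by the extended Euclidean algorithm:
61 = 3 × 19 + 4  ⟹  4 = (1)·61 + (-3)·19
19 = 4 × 4 + 3  ⟹  3 = (-4)·61 + (13)·19
4 = 1 × 3 + 1  ⟹  1 = (5)·61 + (-16)·19
So (-16)·19 ≡ 1 (mod 61), i.e. 19^(-1) ≡ -16 ≡ 45 (mod 61).
x ≡ 45 × 25 = 1125 ≡ 27 (mod 61).
Check: 19 × 27 = 513 ≡ 25 (mod 61).
Unique solution: x ≡ 27 (mod 61)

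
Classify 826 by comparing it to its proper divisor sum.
deficient

Proper divisors of 826: sum = 1 + 2 + 7 + 14 + 59 + 118 + 413 = 614
Since 614 < 826, 826 is deficient.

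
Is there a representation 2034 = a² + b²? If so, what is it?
3² + 45² (a=3, b=45)

Factorization: 2034 = 2 × 3^2 × 113
By Fermat: n is sum of two squares iff every prime p ≡ 3 (mod 4) appears to even power.
All primes ≡ 3 (mod 4) appear to even power.
Search a = 0, 1, 2, … for 2034 - a² a perfect square: first hit at a = 3: 2034 - 9 = 2025 = 45².
2034 = 3² + 45² = 9 + 2025 ✓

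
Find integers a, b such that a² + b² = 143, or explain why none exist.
Not possible

Factorization: 143 = 11 × 13
By Fermat: n is sum of two squares iff every prime p ≡ 3 (mod 4) appears to even power.
Prime(s) ≡ 3 (mod 4) with odd exponent: [(11, 1)]
Therefore 143 cannot be expressed as a² + b².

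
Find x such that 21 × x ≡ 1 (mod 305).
276

gcd(21, 305) = 1, so the inverse exists.
Extended Euclidean algorithm on (305, 21):
305 = 14 × 21 + 11  ⟹  11 = (1)·305 + (-14)·21
21 = 1 × 11 + 10  ⟹  10 = (-1)·305 + (15)·21
11 = 1 × 10 + 1  ⟹  1 = (2)·305 + (-29)·21
So (-29)·21 ≡ 1 (mod 305), i.e. 21^(-1) ≡ -29 ≡ 276 (mod 305).
Check: 21 × 276 = 5796 ≡ 1 (mod 305)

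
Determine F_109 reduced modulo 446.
117

Matrix identity: Q^n = [[F_(n+1), F_n], [F_n, F_(n-1)]] with Q = [[1,1],[1,0]].
n = 109 = 1101101₂. Square-and-multiply, entries mod 446:
Q^1 = [[1,1],[1,0]]
Q^3 = (Q^1)²·Q = [[3,2],[2,1]]
Q^6 = (Q^3)² = [[13,8],[8,5]]
Q^13 = (Q^6)²·Q = [[377,233],[233,144]]
Q^27 = (Q^13)²·Q = [[259,178],[178,81]]
Q^54 = (Q^27)² = [[199,310],[310,335]]
Q^109 = (Q^54)²·Q = [[191,117],[117,74]]
F_109 mod 446 = Q^109[0][1] = 117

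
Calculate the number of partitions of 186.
1171432692373

p(n) counts ways to write n as a sum of positive integers (order ignored).
Euler's pentagonal recurrence: p(k) = p(k-1) + p(k-2) - p(k-5) - p(k-7) + p(k-12) + p(k-15) - ... (offsets j(3j∓1)/2, signs ++--, p(0)=1, p(<0)=0).
DP table for k = 0..185: p(0)=1, p(1)=1, p(2)=2, p(3)=3, p(4)=5, p(5)=7, p(6)=11, p(7)=15, p(8)=22, p(9)=30, p(10)=42, p(11)=56, p(12)=77, p(13)=101, p(14)=135, p(15)=176, p(16)=231, p(17)=297, p(18)=385, p(19)=490, p(20)=627, p(21)=792, p(22)=1002, p(23)=1255, p(24)=1575, p(25)=1958, p(26)=2436, p(27)=3010, p(28)=3718, p(29)=4565, p(30)=5604, p(31)=6842, p(32)=8349, p(33)=10143, p(34)=12310, p(35)=14883, p(36)=17977, p(37)=21637, p(38)=26015, p(39)=31185, p(40)=37338, p(41)=44583, p(42)=53174, p(43)=63261, p(44)=75175, p(45)=89134, p(46)=105558, p(47)=124754, p(48)=147273, p(49)=173525, p(50)=204226, p(51)=239943, p(52)=281589, p(53)=329931, p(54)=386155, p(55)=451276, p(56)=526823, p(57)=614154, p(58)=715220, p(59)=831820, p(60)=966467, p(61)=1121505, p(62)=1300156, p(63)=1505499, p(64)=1741630, p(65)=2012558, p(66)=2323520, p(67)=2679689, p(68)=3087735, p(69)=3554345, p(70)=4087968, p(71)=4697205, p(72)=5392783, p(73)=6185689, p(74)=7089500, p(75)=8118264, p(76)=9289091, p(77)=10619863, p(78)=12132164, p(79)=13848650, p(80)=15796476, p(81)=18004327, p(82)=20506255, p(83)=23338469, p(84)=26543660, p(85)=30167357, p(86)=34262962, p(87)=38887673, p(88)=44108109, p(89)=49995925, p(90)=56634173, p(91)=64112359, p(92)=72533807, p(93)=82010177, p(94)=92669720, p(95)=104651419, p(96)=118114304, p(97)=133230930, p(98)=150198136, p(99)=169229875, p(100)=190569292, p(101)=214481126, p(102)=241265379, p(103)=271248950, p(104)=304801365, p(105)=342325709, p(106)=384276336, p(107)=431149389, p(108)=483502844, p(109)=541946240, p(110)=607163746, p(111)=679903203, p(112)=761002156, p(113)=851376628, p(114)=952050665, p(115)=1064144451, p(116)=1188908248, p(117)=1327710076, p(118)=1482074143, p(119)=1653668665, p(120)=1844349560, p(121)=2056148051, p(122)=2291320912, p(123)=2552338241, p(124)=2841940500, p(125)=3163127352, p(126)=3519222692, p(127)=3913864295, p(128)=4351078600, p(129)=4835271870, p(130)=5371315400, p(131)=5964539504, p(132)=6620830889, p(133)=7346629512, p(134)=8149040695, p(135)=9035836076, p(136)=10015581680, p(137)=11097645016, p(138)=12292341831, p(139)=13610949895, p(140)=15065878135, p(141)=16670689208, p(142)=18440293320, p(143)=20390982757, p(144)=22540654445, p(145)=24908858009, p(146)=27517052599, p(147)=30388671978, p(148)=33549419497, p(149)=37027355200, p(150)=40853235313, p(151)=45060624582, p(152)=49686288421, p(153)=54770336324, p(154)=60356673280, p(155)=66493182097, p(156)=73232243759, p(157)=80630964769, p(158)=88751778802, p(159)=97662728555, p(160)=107438159466, p(161)=118159068427, p(162)=129913904637, p(163)=142798995930, p(164)=156919475295, p(165)=172389800255, p(166)=189334822579, p(167)=207890420102, p(168)=228204732751, p(169)=250438925115, p(170)=274768617130, p(171)=301384802048, p(172)=330495499613, p(173)=362326859895, p(174)=397125074750, p(175)=435157697830, p(176)=476715857290, p(177)=522115831195, p(178)=571701605655, p(179)=625846753120, p(180)=684957390936, p(181)=749474411781, p(182)=819876908323, p(183)=896684817527, p(184)=980462880430, p(185)=1071823774337.
Final step: p(186) = p(185) + p(184) - p(181) - p(179) + p(174) + p(171) - p(164) - p(160) + p(151) + p(146) - p(135) - p(129) + p(116) + p(109) - p(94) - p(86) + p(69) + p(60) - p(41) - p(31) + p(10)
= 1071823774337 + 980462880430 - 749474411781 - 625846753120 + 397125074750 + 301384802048 - 156919475295 - 107438159466 + 45060624582 + 27517052599 - 9035836076 - 4835271870 + 1188908248 + 541946240 - 92669720 - 34262962 + 3554345 + 966467 - 44583 - 6842 + 42
= 1171432692373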